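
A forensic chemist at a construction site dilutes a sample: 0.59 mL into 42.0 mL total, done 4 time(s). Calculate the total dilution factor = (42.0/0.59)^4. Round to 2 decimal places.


Dilution factor calculation:
Single dilution = V_total / V_sample = 42.0 / 0.59 ≈ 71.186441
Number of dilutions = 4
Total DF = (42.0 / 0.59)^4 (full precision, rounded at the end) = 25679650.87

25679650.87


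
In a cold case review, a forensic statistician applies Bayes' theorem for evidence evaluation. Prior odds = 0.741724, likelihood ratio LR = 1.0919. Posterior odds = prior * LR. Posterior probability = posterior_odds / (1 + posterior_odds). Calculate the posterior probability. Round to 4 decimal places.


Bayesian evidence evaluation:
Posterior odds = prior_odds * LR = 0.741724 * 1.0919 = 0.8098884
Posterior probability = posterior_odds / (1 + posterior_odds)
= 0.8098884 / (1 + 0.8098884)
= 0.8098884 / 1.8098884
= 0.4475

0.4475


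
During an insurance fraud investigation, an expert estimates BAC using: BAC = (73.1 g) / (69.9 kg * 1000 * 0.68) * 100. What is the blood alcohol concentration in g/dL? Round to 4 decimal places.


Applying the Widmark formula:
BAC = (dose_g / (body_wt * 1000 * r)) * 100
Denominator = 69.9 * 1000 * 0.68 = 47532
BAC = (73.1 / 47532) * 100
BAC = 0.1538 g/dL

0.1538


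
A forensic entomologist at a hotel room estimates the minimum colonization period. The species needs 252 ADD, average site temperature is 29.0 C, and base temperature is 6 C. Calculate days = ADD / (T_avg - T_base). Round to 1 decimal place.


Insect development time:
Effective temperature = avg_temp - T_base = 29.0 - 6 = 23.0 C
Days = ADD / effective_temp = 252 / 23.0 = 11.0 days

11.0


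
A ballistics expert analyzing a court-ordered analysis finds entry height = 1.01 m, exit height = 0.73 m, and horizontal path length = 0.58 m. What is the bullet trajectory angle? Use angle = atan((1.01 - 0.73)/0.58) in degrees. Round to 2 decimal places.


Bullet trajectory angle:
Height difference = 1.01 - 0.73 = 0.28 m
angle = atan(0.28 / 0.58)
angle = atan(0.482759)
angle = 25.77 degrees

25.77


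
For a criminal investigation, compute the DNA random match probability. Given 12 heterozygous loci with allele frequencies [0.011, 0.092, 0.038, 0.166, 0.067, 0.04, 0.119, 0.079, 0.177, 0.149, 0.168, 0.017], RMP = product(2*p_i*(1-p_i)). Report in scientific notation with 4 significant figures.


Computing RMP for 12 loci:
Locus 1: 2 * 0.011 * 0.989 = 0.021758
Locus 2: 2 * 0.092 * 0.908 = 0.167072
Locus 3: 2 * 0.038 * 0.962 = 0.073112
Locus 4: 2 * 0.166 * 0.834 = 0.276888
Locus 5: 2 * 0.067 * 0.933 = 0.125022
Locus 6: 2 * 0.04 * 0.96 = 0.0768
Locus 7: 2 * 0.119 * 0.881 = 0.209678
Locus 8: 2 * 0.079 * 0.921 = 0.145518
Locus 9: 2 * 0.177 * 0.823 = 0.291342
Locus 10: 2 * 0.149 * 0.851 = 0.253598
Locus 11: 2 * 0.168 * 0.832 = 0.279552
Locus 12: 2 * 0.017 * 0.983 = 0.033422
RMP = 1.488e-11

1.488e-11


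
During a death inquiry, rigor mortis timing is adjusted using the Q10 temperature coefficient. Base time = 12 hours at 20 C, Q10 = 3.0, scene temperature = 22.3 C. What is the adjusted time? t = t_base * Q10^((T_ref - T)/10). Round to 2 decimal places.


Rigor mortis time adjustment:
Exponent = (T_ref - T_actual) / 10 = (20 - 22.3) / 10 = -0.23
Q10 factor = 3.0^-0.23 = 0.77672
t_adjusted = 12 * 0.77672 = 9.32 hours

9.32


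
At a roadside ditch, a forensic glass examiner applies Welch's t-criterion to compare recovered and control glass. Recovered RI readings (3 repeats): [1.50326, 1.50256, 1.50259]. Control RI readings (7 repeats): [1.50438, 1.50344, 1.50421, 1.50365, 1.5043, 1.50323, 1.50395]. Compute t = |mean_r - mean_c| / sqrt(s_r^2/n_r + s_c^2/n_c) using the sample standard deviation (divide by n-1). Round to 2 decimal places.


Welch's t-criterion for glass RI comparison:
Recovered mean = sum / n_r = 4.50841 / 3 = 1.5028033
Control mean = sum / n_c = 10.52716 / 7 = 1.50388
Recovered sample variance s_r^2 = 1.56633e-07
Control sample variance s_c^2 = 2.01533e-07
Welch SE (unpooled) = sqrt(s_r^2/n_r + s_c^2/n_c) = sqrt(5.22111e-08 + 2.87905e-08) = sqrt(8.10016e-08) = 0.000284608
|mean_r - mean_c| = 0.00107667
t = 0.00107667 / 0.000284608 = 3.78

3.78


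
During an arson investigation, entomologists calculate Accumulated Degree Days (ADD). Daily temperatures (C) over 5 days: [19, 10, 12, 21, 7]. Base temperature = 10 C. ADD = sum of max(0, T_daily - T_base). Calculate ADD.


Computing ADD day by day:
Day 1: max(0, 19 - 10) = 9
Day 2: max(0, 10 - 10) = 0
Day 3: max(0, 12 - 10) = 2
Day 4: max(0, 21 - 10) = 11
Day 5: max(0, 7 - 10) = 0
Total ADD = 22

22


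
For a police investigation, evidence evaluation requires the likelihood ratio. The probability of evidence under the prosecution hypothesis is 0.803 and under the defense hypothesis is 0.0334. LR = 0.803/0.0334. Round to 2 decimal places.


Likelihood ratio calculation:
LR = P(E|Hp) / P(E|Hd)
LR = 0.803 / 0.0334
LR = 24.04

24.04


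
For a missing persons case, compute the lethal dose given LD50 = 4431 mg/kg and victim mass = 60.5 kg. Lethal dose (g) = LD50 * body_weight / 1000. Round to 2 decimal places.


Lethal dose calculation:
Lethal dose = LD50 * body_weight / 1000
= 4431 * 60.5 / 1000
= 268075.5 / 1000
= 268.08 g

268.08


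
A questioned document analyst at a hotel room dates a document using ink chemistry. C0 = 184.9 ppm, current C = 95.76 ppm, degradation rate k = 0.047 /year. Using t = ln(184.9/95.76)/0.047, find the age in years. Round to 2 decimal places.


Document age estimation:
C0/C = 184.9 / 95.76 = 1.930869
ln(C0/C) = 0.65797
t = 0.65797 / 0.047 = 14.00 years

14.00


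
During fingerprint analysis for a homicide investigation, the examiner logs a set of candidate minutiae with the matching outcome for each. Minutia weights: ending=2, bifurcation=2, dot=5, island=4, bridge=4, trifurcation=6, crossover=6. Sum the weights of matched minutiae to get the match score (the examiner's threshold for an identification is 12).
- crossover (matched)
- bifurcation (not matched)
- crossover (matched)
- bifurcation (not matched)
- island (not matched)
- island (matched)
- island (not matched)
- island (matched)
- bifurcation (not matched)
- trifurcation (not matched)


Weighted minutiae match score:
  crossover: matched, +6 (running total 6)
  bifurcation: not matched, +0
  crossover: matched, +6 (running total 12)
  bifurcation: not matched, +0
  island: not matched, +0
  island: matched, +4 (running total 16)
  island: not matched, +0
  island: matched, +4 (running total 20)
  bifurcation: not matched, +0
  trifurcation: not matched, +0
Total score = 20
Threshold = 12; verdict = identification

20


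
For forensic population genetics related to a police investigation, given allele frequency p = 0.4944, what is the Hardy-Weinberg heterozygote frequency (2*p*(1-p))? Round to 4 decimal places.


Hardy-Weinberg heterozygote frequency:
q = 1 - p = 1 - 0.4944 = 0.5056
2pq = 2 * 0.4944 * 0.5056 = 0.4999

0.4999


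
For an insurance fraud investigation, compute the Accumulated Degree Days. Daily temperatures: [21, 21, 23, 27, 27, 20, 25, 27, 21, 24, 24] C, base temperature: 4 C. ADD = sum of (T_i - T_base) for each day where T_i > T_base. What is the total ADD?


Computing ADD day by day:
Day 1: max(0, 21 - 4) = 17
Day 2: max(0, 21 - 4) = 17
Day 3: max(0, 23 - 4) = 19
Day 4: max(0, 27 - 4) = 23
Day 5: max(0, 27 - 4) = 23
Day 6: max(0, 20 - 4) = 16
Day 7: max(0, 25 - 4) = 21
Day 8: max(0, 27 - 4) = 23
Day 9: max(0, 21 - 4) = 17
Day 10: max(0, 24 - 4) = 20
Day 11: max(0, 24 - 4) = 20
Total ADD = 216

216


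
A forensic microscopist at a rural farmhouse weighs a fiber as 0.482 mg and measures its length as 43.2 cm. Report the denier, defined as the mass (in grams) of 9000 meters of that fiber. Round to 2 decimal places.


Denier calculation:
Mass in grams = 0.482 mg / 1000 = 0.000482 g
Length in meters = 43.2 cm / 100 = 0.432 m
Linear density = mass / length = 0.000482 / 0.432 = 0.00111574 g/m
Denier = (g/m) * 9000 = 0.00111574 * 9000 = 10.04

10.04


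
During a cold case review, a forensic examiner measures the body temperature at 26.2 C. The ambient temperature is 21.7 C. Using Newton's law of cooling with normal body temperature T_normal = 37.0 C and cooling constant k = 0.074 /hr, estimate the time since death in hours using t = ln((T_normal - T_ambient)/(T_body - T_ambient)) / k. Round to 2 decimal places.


Using Newton's law of cooling:
t = ln((T_normal - T_ambient) / (T_body - T_ambient)) / k
T_normal - T_ambient = 15.3
T_body - T_ambient = 4.5
Ratio = 3.4
ln(ratio) = 1.223775
t = 1.223775 / 0.074 = 16.54 hours

16.54


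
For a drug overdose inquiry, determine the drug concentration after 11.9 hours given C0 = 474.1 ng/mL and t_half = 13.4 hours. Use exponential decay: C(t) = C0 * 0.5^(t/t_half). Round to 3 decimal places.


Drug concentration decay:
Number of half-lives = t / t_half = 11.9 / 13.4 = 0.88806
Decay factor = 0.5^0.88806 = 0.54034023
C(t) = 474.1 * 0.54034023 = 256.175 ng/mL

256.175


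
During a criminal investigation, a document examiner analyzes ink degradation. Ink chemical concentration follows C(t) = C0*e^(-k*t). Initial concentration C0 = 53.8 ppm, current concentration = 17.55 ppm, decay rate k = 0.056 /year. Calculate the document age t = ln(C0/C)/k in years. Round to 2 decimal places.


Document age estimation:
C0/C = 53.8 / 17.55 = 3.065527
ln(C0/C) = 1.120219
t = 1.120219 / 0.056 = 20.00 years

20.00


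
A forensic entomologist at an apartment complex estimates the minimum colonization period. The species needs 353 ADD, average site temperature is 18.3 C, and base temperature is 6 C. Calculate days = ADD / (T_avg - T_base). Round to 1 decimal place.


Insect development time:
Effective temperature = avg_temp - T_base = 18.3 - 6 = 12.3 C
Days = ADD / effective_temp = 353 / 12.3 = 28.7 days

28.7


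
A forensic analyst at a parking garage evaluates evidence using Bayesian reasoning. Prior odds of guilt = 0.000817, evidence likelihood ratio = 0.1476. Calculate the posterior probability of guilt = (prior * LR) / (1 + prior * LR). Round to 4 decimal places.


Bayesian evidence evaluation:
Posterior odds = prior_odds * LR = 0.000817 * 0.1476 = 0.0001205892
Posterior probability = posterior_odds / (1 + posterior_odds)
= 0.0001205892 / (1 + 0.0001205892)
= 0.0001205892 / 1.0001205892
= 0.0001

0.0001


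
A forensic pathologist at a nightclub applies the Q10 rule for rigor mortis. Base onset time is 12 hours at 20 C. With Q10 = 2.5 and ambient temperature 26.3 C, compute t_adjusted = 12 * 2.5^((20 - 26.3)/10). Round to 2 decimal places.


Rigor mortis time adjustment:
Exponent = (T_ref - T_actual) / 10 = (20 - 26.3) / 10 = -0.63
Q10 factor = 2.5^-0.63 = 0.56143
t_adjusted = 12 * 0.56143 = 6.74 hours

6.74


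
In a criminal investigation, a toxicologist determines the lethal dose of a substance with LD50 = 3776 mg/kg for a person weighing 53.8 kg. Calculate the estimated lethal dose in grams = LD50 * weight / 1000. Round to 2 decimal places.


Lethal dose calculation:
Lethal dose = LD50 * body_weight / 1000
= 3776 * 53.8 / 1000
= 203148.8 / 1000
= 203.15 g

203.15


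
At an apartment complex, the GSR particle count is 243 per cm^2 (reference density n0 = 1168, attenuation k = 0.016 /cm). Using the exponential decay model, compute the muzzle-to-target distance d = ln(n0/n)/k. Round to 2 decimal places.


GSR distance calculation:
n0/n = 1168 / 243 = 4.806584
ln(n0/n) = 1.569987
d = 1.569987 / 0.016 = 98.12 cm

98.12


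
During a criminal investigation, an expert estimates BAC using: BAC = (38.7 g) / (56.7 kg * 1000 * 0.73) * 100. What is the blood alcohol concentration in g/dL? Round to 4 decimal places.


Applying the Widmark formula:
BAC = (dose_g / (body_wt * 1000 * r)) * 100
Denominator = 56.7 * 1000 * 0.73 = 41391
BAC = (38.7 / 41391) * 100
BAC = 0.0935 g/dL

0.0935


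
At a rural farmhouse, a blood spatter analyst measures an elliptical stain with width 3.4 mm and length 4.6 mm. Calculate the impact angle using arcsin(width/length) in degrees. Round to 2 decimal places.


Blood spatter impact angle calculation:
width / length = 3.4 / 4.6 = 0.73913
angle = arcsin(0.73913)
angle = 47.66 degrees

47.66


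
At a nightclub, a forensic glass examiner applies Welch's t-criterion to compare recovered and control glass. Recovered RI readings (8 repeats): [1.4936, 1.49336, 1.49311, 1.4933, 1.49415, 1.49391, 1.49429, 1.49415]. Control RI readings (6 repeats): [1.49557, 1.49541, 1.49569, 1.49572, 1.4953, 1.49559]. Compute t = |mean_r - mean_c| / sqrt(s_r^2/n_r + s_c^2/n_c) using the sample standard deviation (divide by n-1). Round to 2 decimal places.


Welch's t-criterion for glass RI comparison:
Recovered mean = sum / n_r = 11.94987 / 8 = 1.4937338
Control mean = sum / n_c = 8.97328 / 6 = 1.4955467
Recovered sample variance s_r^2 = 2.03113e-07
Control sample variance s_c^2 = 2.65067e-08
Welch SE (unpooled) = sqrt(s_r^2/n_r + s_c^2/n_c) = sqrt(2.53891e-08 + 4.41778e-09) = sqrt(2.98069e-08) = 0.000172647
|mean_r - mean_c| = 0.00181292
t = 0.00181292 / 0.000172647 = 10.50

10.50


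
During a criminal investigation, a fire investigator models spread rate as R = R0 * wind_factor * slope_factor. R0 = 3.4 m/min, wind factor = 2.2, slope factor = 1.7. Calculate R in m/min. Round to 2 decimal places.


Fire spread rate calculation:
R = R0 * wind_factor * slope_factor
= 3.4 * 2.2 * 1.7
= 7.48 * 1.7
= 12.72 m/min

12.72


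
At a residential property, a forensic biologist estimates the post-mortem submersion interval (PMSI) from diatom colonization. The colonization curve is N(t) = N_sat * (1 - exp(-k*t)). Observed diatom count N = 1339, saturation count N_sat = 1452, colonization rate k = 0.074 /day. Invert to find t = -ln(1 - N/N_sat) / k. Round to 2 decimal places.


PMSI from diatom colonization curve:
N / N_sat = 1339 / 1452 = 0.922176
1 - N/N_sat = 0.077824
ln(1 - N/N_sat) = -2.553305
t = -ln(1 - N/N_sat) / k = -(-2.553305) / 0.074 = 34.50 days

34.50


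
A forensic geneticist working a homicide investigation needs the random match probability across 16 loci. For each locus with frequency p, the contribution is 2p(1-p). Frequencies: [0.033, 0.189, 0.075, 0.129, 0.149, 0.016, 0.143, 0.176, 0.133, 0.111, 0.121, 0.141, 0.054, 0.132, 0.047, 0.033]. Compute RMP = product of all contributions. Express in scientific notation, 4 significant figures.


Computing RMP for 16 loci:
Locus 1: 2 * 0.033 * 0.967 = 0.063822
Locus 2: 2 * 0.189 * 0.811 = 0.306558
Locus 3: 2 * 0.075 * 0.925 = 0.13875
Locus 4: 2 * 0.129 * 0.871 = 0.224718
Locus 5: 2 * 0.149 * 0.851 = 0.253598
Locus 6: 2 * 0.016 * 0.984 = 0.031488
Locus 7: 2 * 0.143 * 0.857 = 0.245102
Locus 8: 2 * 0.176 * 0.824 = 0.290048
Locus 9: 2 * 0.133 * 0.867 = 0.230622
Locus 10: 2 * 0.111 * 0.889 = 0.197358
Locus 11: 2 * 0.121 * 0.879 = 0.212718
Locus 12: 2 * 0.141 * 0.859 = 0.242238
Locus 13: 2 * 0.054 * 0.946 = 0.102168
Locus 14: 2 * 0.132 * 0.868 = 0.229152
Locus 15: 2 * 0.047 * 0.953 = 0.089582
Locus 16: 2 * 0.033 * 0.967 = 0.063822
RMP = 1.087e-13

1.087e-13


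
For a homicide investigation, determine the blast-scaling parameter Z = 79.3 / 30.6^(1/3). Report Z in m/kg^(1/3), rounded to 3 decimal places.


Scaled distance calculation:
W^(1/3) = 30.6^(1/3) = 3.127811
Z = R / W^(1/3) = 79.3 / 3.127811
Z = 25.353 m/kg^(1/3)

25.353


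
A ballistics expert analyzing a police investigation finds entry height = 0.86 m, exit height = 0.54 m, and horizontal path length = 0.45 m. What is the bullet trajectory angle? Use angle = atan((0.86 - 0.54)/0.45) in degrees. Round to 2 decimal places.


Bullet trajectory angle:
Height difference = 0.86 - 0.54 = 0.32 m
angle = atan(0.32 / 0.45)
angle = atan(0.711111)
angle = 35.42 degrees

35.42


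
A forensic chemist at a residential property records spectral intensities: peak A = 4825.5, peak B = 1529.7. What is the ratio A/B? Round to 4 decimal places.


Spectral peak ratio:
Peak A = 4825.5 counts
Peak B = 1529.7 counts
Ratio = 4825.5 / 1529.7 = 3.1545

3.1545


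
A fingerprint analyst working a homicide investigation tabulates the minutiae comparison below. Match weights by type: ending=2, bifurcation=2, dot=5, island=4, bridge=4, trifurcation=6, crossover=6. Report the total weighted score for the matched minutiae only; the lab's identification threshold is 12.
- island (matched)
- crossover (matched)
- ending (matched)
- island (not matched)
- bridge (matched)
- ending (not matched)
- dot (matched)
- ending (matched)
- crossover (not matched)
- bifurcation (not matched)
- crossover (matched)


Weighted minutiae match score:
  island: matched, +4 (running total 4)
  crossover: matched, +6 (running total 10)
  ending: matched, +2 (running total 12)
  island: not matched, +0
  bridge: matched, +4 (running total 16)
  ending: not matched, +0
  dot: matched, +5 (running total 21)
  ending: matched, +2 (running total 23)
  crossover: not matched, +0
  bifurcation: not matched, +0
  crossover: matched, +6 (running total 29)
Total score = 29
Threshold = 12; verdict = identification

29


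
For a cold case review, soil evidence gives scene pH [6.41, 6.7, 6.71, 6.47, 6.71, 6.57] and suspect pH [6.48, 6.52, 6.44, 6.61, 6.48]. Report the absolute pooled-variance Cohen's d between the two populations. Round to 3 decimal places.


Pooled-variance Cohen's d for soil pH comparison:
Scene mean = 39.57 / 6 = 6.595
Suspect mean = 32.53 / 5 = 6.506
Scene sample variance s_s^2 = 0.01759
Suspect sample variance s_c^2 = 0.00418
Pooled variance = ((n_s-1)*s_s^2 + (n_c-1)*s_c^2) / (n_s + n_c - 2) = 0.01163
Pooled SD = sqrt(0.01163) = 0.107842
Mean difference = 0.089
|d| = |0.089| / 0.107842 = 0.825

0.825


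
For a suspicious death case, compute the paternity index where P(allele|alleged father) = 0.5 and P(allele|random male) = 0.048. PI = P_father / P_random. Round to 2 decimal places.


Paternity Index calculation:
PI = P(allele|father) / P(allele|random)
PI = 0.5 / 0.048
PI = 10.42

10.42


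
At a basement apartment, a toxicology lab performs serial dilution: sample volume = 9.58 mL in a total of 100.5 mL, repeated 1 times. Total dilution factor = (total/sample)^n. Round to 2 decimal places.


Dilution factor calculation:
Single dilution = V_total / V_sample = 100.5 / 9.58 ≈ 10.490605
Number of dilutions = 1
Total DF = (100.5 / 9.58)^1 (full precision, rounded at the end) = 10.49

10.49


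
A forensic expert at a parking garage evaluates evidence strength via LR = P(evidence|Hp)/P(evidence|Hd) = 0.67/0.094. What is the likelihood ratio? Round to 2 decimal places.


Likelihood ratio calculation:
LR = P(E|Hp) / P(E|Hd)
LR = 0.67 / 0.094
LR = 7.13

7.13


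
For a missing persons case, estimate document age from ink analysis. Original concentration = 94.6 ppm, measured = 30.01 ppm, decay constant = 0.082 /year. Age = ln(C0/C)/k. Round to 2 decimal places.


Document age estimation:
C0/C = 94.6 / 30.01 = 3.152283
ln(C0/C) = 1.148127
t = 1.148127 / 0.082 = 14.00 years

14.00


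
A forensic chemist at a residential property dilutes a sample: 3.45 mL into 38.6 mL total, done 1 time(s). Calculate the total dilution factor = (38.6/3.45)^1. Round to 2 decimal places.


Dilution factor calculation:
Single dilution = V_total / V_sample = 38.6 / 3.45 ≈ 11.188406
Number of dilutions = 1
Total DF = (38.6 / 3.45)^1 (full precision, rounded at the end) = 11.19

11.19


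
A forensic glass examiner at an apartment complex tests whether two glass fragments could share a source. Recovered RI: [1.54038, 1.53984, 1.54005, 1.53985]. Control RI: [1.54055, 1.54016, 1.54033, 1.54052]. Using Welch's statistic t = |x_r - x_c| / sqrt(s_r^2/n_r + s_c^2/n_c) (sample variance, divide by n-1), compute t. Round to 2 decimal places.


Welch's t-criterion for glass RI comparison:
Recovered mean = sum / n_r = 6.16012 / 4 = 1.54003
Control mean = sum / n_c = 6.16156 / 4 = 1.54039
Recovered sample variance s_r^2 = 6.38e-08
Control sample variance s_c^2 = 3.3e-08
Welch SE (unpooled) = sqrt(s_r^2/n_r + s_c^2/n_c) = sqrt(1.595e-08 + 8.25e-09) = sqrt(2.42e-08) = 0.000155563
|mean_r - mean_c| = 0.00036
t = 0.00036 / 0.000155563 = 2.31

2.31


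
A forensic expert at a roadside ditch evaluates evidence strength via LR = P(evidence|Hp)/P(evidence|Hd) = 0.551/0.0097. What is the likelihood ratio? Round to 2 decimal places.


Likelihood ratio calculation:
LR = P(E|Hp) / P(E|Hd)
LR = 0.551 / 0.0097
LR = 56.80

56.80


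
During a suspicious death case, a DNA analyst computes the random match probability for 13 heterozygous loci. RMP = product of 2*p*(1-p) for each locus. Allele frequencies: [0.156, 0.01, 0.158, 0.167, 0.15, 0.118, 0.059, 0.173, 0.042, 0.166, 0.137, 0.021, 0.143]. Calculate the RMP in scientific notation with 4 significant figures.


Computing RMP for 13 loci:
Locus 1: 2 * 0.156 * 0.844 = 0.263328
Locus 2: 2 * 0.01 * 0.99 = 0.0198
Locus 3: 2 * 0.158 * 0.842 = 0.266072
Locus 4: 2 * 0.167 * 0.833 = 0.278222
Locus 5: 2 * 0.15 * 0.85 = 0.255
Locus 6: 2 * 0.118 * 0.882 = 0.208152
Locus 7: 2 * 0.059 * 0.941 = 0.111038
Locus 8: 2 * 0.173 * 0.827 = 0.286142
Locus 9: 2 * 0.042 * 0.958 = 0.080472
Locus 10: 2 * 0.166 * 0.834 = 0.276888
Locus 11: 2 * 0.137 * 0.863 = 0.236462
Locus 12: 2 * 0.021 * 0.979 = 0.041118
Locus 13: 2 * 0.143 * 0.857 = 0.245102
RMP = 3.456e-11

3.456e-11


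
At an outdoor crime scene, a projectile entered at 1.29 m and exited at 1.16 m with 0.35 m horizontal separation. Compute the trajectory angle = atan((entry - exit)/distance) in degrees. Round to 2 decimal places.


Bullet trajectory angle:
Height difference = 1.29 - 1.16 = 0.13 m
angle = atan(0.13 / 0.35)
angle = atan(0.371429)
angle = 20.38 degrees

20.38


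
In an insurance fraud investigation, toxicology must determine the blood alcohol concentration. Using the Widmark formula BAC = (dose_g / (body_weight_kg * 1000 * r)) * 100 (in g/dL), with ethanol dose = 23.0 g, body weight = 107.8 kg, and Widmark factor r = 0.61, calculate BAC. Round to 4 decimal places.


Applying the Widmark formula:
BAC = (dose_g / (body_wt * 1000 * r)) * 100
Denominator = 107.8 * 1000 * 0.61 = 65758
BAC = (23.0 / 65758) * 100
BAC = 0.0350 g/dL

0.0350


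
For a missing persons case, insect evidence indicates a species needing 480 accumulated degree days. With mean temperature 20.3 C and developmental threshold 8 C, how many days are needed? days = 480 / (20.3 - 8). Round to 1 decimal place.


Insect development time:
Effective temperature = avg_temp - T_base = 20.3 - 8 = 12.3 C
Days = ADD / effective_temp = 480 / 12.3 = 39.0 days

39.0


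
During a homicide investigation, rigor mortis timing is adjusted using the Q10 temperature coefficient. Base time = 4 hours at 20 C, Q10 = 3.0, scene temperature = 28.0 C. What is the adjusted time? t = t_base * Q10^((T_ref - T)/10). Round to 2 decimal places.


Rigor mortis time adjustment:
Exponent = (T_ref - T_actual) / 10 = (20 - 28.0) / 10 = -0.8
Q10 factor = 3.0^-0.8 = 0.41524
t_adjusted = 4 * 0.41524 = 1.66 hours

1.66


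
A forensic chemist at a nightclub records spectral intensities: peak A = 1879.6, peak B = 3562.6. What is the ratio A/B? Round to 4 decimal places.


Spectral peak ratio:
Peak A = 1879.6 counts
Peak B = 3562.6 counts
Ratio = 1879.6 / 3562.6 = 0.5276

0.5276


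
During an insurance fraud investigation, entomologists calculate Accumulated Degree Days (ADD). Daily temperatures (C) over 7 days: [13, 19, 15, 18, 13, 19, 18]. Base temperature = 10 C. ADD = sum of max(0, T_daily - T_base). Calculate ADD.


Computing ADD day by day:
Day 1: max(0, 13 - 10) = 3
Day 2: max(0, 19 - 10) = 9
Day 3: max(0, 15 - 10) = 5
Day 4: max(0, 18 - 10) = 8
Day 5: max(0, 13 - 10) = 3
Day 6: max(0, 19 - 10) = 9
Day 7: max(0, 18 - 10) = 8
Total ADD = 45

45


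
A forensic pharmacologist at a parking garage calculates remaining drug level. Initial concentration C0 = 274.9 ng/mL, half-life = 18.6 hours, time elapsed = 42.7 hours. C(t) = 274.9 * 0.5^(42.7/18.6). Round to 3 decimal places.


Drug concentration decay:
Number of half-lives = t / t_half = 42.7 / 18.6 = 2.295699
Decay factor = 0.5^2.295699 = 0.20366938
C(t) = 274.9 * 0.20366938 = 55.989 ng/mL

55.989


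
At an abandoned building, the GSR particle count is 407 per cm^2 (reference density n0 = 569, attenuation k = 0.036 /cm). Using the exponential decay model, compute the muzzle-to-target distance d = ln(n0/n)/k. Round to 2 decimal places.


GSR distance calculation:
n0/n = 569 / 407 = 1.398034
ln(n0/n) = 0.335067
d = 0.335067 / 0.036 = 9.31 cm

9.31


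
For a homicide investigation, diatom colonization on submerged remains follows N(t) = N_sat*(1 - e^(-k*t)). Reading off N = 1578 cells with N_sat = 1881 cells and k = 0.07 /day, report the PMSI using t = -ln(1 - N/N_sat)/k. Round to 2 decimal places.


PMSI from diatom colonization curve:
N / N_sat = 1578 / 1881 = 0.838915
1 - N/N_sat = 0.161085
ln(1 - N/N_sat) = -1.825823
t = -ln(1 - N/N_sat) / k = -(-1.825823) / 0.07 = 26.08 days

26.08


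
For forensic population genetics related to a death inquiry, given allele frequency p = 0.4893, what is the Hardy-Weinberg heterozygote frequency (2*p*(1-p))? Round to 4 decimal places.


Hardy-Weinberg heterozygote frequency:
q = 1 - p = 1 - 0.4893 = 0.5107
2pq = 2 * 0.4893 * 0.5107 = 0.4998

0.4998


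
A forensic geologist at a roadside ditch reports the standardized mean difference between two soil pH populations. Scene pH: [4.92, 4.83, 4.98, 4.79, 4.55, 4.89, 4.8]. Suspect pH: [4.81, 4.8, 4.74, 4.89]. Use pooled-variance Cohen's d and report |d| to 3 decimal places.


Pooled-variance Cohen's d for soil pH comparison:
Scene mean = 33.76 / 7 = 4.822857
Suspect mean = 19.24 / 4 = 4.81
Scene sample variance s_s^2 = 0.019124
Suspect sample variance s_c^2 = 0.0038
Pooled variance = ((n_s-1)*s_s^2 + (n_c-1)*s_c^2) / (n_s + n_c - 2) = 0.014016
Pooled SD = sqrt(0.014016) = 0.118389
Mean difference = 0.012857
|d| = |0.012857| / 0.118389 = 0.109

0.109


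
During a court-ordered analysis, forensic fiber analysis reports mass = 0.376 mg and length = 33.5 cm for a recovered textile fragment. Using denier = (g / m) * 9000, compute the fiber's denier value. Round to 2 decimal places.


Denier calculation:
Mass in grams = 0.376 mg / 1000 = 0.000376 g
Length in meters = 33.5 cm / 100 = 0.335 m
Linear density = mass / length = 0.000376 / 0.335 = 0.00112239 g/m
Denier = (g/m) * 9000 = 0.00112239 * 9000 = 10.10

10.10


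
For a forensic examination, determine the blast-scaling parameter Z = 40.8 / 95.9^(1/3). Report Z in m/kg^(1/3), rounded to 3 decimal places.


Scaled distance calculation:
W^(1/3) = 95.9^(1/3) = 4.577267
Z = R / W^(1/3) = 40.8 / 4.577267
Z = 8.914 m/kg^(1/3)

8.914


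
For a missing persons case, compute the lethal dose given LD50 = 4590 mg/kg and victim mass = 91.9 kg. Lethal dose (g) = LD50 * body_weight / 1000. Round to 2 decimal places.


Lethal dose calculation:
Lethal dose = LD50 * body_weight / 1000
= 4590 * 91.9 / 1000
= 421821 / 1000
= 421.82 g

421.82


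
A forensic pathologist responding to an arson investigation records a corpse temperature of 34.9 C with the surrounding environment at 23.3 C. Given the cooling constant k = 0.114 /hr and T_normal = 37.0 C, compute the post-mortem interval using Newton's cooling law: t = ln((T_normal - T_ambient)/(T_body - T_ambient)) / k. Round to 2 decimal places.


Using Newton's law of cooling:
t = ln((T_normal - T_ambient) / (T_body - T_ambient)) / k
T_normal - T_ambient = 13.7
T_body - T_ambient = 11.6
Ratio = 1.181034
ln(ratio) = 0.16639
t = 0.16639 / 0.114 = 1.46 hours

1.46


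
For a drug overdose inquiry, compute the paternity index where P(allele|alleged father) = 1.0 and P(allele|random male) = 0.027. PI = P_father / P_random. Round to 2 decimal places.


Paternity Index calculation:
PI = P(allele|father) / P(allele|random)
PI = 1.0 / 0.027
PI = 37.04

37.04


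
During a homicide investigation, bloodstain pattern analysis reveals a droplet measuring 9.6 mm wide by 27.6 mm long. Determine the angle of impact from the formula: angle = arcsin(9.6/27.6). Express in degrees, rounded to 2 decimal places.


Blood spatter impact angle calculation:
width / length = 9.6 / 27.6 = 0.347826
angle = arcsin(0.347826)
angle = 20.35 degrees

20.35


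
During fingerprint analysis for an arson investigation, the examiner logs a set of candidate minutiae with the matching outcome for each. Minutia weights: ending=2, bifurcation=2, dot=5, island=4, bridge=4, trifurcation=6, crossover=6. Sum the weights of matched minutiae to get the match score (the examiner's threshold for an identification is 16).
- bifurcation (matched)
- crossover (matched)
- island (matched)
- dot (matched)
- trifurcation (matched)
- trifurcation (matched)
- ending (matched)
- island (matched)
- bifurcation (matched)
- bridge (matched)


Weighted minutiae match score:
  bifurcation: matched, +2 (running total 2)
  crossover: matched, +6 (running total 8)
  island: matched, +4 (running total 12)
  dot: matched, +5 (running total 17)
  trifurcation: matched, +6 (running total 23)
  trifurcation: matched, +6 (running total 29)
  ending: matched, +2 (running total 31)
  island: matched, +4 (running total 35)
  bifurcation: matched, +2 (running total 37)
  bridge: matched, +4 (running total 41)
Total score = 41
Threshold = 16; verdict = identification

41


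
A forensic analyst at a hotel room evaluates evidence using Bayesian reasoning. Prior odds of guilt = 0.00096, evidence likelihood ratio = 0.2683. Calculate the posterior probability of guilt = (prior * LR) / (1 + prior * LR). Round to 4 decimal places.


Bayesian evidence evaluation:
Posterior odds = prior_odds * LR = 0.00096 * 0.2683 = 0.000257568
Posterior probability = posterior_odds / (1 + posterior_odds)
= 0.000257568 / (1 + 0.000257568)
= 0.000257568 / 1.000257568
= 0.0003

0.0003


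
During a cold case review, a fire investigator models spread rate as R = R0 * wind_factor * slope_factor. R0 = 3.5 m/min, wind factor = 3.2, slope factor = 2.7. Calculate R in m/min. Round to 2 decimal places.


Fire spread rate calculation:
R = R0 * wind_factor * slope_factor
= 3.5 * 3.2 * 2.7
= 11.2 * 2.7
= 30.24 m/min

30.24


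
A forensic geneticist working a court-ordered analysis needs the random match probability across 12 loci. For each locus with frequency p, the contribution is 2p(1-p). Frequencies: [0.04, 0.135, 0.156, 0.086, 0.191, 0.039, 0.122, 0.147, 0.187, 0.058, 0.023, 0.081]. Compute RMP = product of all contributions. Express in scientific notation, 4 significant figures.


Computing RMP for 12 loci:
Locus 1: 2 * 0.04 * 0.96 = 0.0768
Locus 2: 2 * 0.135 * 0.865 = 0.23355
Locus 3: 2 * 0.156 * 0.844 = 0.263328
Locus 4: 2 * 0.086 * 0.914 = 0.157208
Locus 5: 2 * 0.191 * 0.809 = 0.309038
Locus 6: 2 * 0.039 * 0.961 = 0.074958
Locus 7: 2 * 0.122 * 0.878 = 0.214232
Locus 8: 2 * 0.147 * 0.853 = 0.250782
Locus 9: 2 * 0.187 * 0.813 = 0.304062
Locus 10: 2 * 0.058 * 0.942 = 0.109272
Locus 11: 2 * 0.023 * 0.977 = 0.044942
Locus 12: 2 * 0.081 * 0.919 = 0.148878
RMP = 2.054e-10

2.054e-10


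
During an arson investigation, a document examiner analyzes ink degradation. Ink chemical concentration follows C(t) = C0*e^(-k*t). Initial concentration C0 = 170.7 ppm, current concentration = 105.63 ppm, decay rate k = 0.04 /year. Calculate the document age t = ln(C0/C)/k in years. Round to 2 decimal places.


Document age estimation:
C0/C = 170.7 / 105.63 = 1.616018
ln(C0/C) = 0.479965
t = 0.479965 / 0.04 = 12.00 years

12.00


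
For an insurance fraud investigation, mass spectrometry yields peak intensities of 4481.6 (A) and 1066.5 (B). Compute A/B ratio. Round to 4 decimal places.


Spectral peak ratio:
Peak A = 4481.6 counts
Peak B = 1066.5 counts
Ratio = 4481.6 / 1066.5 = 4.2022

4.2022


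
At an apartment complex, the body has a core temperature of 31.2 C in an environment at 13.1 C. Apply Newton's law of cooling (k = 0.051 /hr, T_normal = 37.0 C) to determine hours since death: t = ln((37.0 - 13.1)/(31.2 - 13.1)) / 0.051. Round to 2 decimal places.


Using Newton's law of cooling:
t = ln((T_normal - T_ambient) / (T_body - T_ambient)) / k
T_normal - T_ambient = 23.9
T_body - T_ambient = 18.1
Ratio = 1.320442
ln(ratio) = 0.277967
t = 0.277967 / 0.051 = 5.45 hours

5.45


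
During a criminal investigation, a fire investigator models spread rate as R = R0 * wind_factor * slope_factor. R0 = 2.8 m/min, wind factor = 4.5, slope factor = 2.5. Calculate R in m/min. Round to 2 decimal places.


Fire spread rate calculation:
R = R0 * wind_factor * slope_factor
= 2.8 * 4.5 * 2.5
= 12.6 * 2.5
= 31.50 m/min

31.50


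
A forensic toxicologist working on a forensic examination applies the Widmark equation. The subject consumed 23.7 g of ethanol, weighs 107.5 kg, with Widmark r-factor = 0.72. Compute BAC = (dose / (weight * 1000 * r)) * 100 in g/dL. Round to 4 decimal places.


Applying the Widmark formula:
BAC = (dose_g / (body_wt * 1000 * r)) * 100
Denominator = 107.5 * 1000 * 0.72 = 77400
BAC = (23.7 / 77400) * 100
BAC = 0.0306 g/dL

0.0306


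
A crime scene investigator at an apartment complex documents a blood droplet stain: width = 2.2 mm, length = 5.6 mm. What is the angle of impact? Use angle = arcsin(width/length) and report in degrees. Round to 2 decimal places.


Blood spatter impact angle calculation:
width / length = 2.2 / 5.6 = 0.392857
angle = arcsin(0.392857)
angle = 23.13 degrees

23.13


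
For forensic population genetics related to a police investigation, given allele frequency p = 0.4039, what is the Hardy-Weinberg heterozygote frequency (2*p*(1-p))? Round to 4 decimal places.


Hardy-Weinberg heterozygote frequency:
q = 1 - p = 1 - 0.4039 = 0.5961
2pq = 2 * 0.4039 * 0.5961 = 0.4815

0.4815


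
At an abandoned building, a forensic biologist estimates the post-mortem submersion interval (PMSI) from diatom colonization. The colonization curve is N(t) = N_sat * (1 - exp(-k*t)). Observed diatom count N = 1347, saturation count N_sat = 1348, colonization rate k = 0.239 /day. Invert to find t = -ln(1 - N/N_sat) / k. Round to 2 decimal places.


PMSI from diatom colonization curve:
N / N_sat = 1347 / 1348 = 0.999258
1 - N/N_sat = 0.000742
ln(1 - N/N_sat) = -7.206161
t = -ln(1 - N/N_sat) / k = -(-7.206161) / 0.239 = 30.15 days

30.15


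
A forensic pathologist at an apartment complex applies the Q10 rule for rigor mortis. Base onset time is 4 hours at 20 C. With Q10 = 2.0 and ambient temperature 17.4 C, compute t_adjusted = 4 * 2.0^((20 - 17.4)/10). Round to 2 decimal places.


Rigor mortis time adjustment:
Exponent = (T_ref - T_actual) / 10 = (20 - 17.4) / 10 = 0.26
Q10 factor = 2.0^0.26 = 1.19748
t_adjusted = 4 * 1.19748 = 4.79 hours

4.79


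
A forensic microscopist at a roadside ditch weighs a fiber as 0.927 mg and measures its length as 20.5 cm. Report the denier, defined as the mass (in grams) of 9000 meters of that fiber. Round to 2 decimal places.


Denier calculation:
Mass in grams = 0.927 mg / 1000 = 0.000927 g
Length in meters = 20.5 cm / 100 = 0.205 m
Linear density = mass / length = 0.000927 / 0.205 = 0.00452195 g/m
Denier = (g/m) * 9000 = 0.00452195 * 9000 = 40.70

40.70


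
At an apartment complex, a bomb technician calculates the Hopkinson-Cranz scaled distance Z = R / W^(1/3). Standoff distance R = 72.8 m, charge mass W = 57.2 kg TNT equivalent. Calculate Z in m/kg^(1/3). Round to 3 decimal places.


Scaled distance calculation:
W^(1/3) = 57.2^(1/3) = 3.852997
Z = R / W^(1/3) = 72.8 / 3.852997
Z = 18.894 m/kg^(1/3)

18.894


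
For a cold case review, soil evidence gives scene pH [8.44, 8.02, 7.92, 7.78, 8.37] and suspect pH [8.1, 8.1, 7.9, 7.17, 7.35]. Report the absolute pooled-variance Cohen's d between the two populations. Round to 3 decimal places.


Pooled-variance Cohen's d for soil pH comparison:
Scene mean = 40.53 / 5 = 8.106
Suspect mean = 38.62 / 5 = 7.724
Scene sample variance s_s^2 = 0.08238
Suspect sample variance s_c^2 = 0.19013
Pooled variance = ((n_s-1)*s_s^2 + (n_c-1)*s_c^2) / (n_s + n_c - 2) = 0.136255
Pooled SD = sqrt(0.136255) = 0.369127
Mean difference = 0.382
|d| = |0.382| / 0.369127 = 1.035

1.035


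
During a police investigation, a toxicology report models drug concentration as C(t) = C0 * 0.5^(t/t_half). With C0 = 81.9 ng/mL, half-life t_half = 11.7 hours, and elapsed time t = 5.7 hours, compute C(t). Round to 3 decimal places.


Drug concentration decay:
Number of half-lives = t / t_half = 5.7 / 11.7 = 0.487179
Decay factor = 0.5^0.487179 = 0.71341873
C(t) = 81.9 * 0.71341873 = 58.429 ng/mL

58.429


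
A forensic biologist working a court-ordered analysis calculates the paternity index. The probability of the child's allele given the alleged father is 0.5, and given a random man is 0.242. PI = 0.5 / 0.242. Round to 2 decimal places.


Paternity Index calculation:
PI = P(allele|father) / P(allele|random)
PI = 0.5 / 0.242
PI = 2.07

2.07


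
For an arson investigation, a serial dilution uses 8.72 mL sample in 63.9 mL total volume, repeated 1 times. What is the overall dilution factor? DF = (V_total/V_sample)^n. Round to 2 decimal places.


Dilution factor calculation:
Single dilution = V_total / V_sample = 63.9 / 8.72 ≈ 7.327982
Number of dilutions = 1
Total DF = (63.9 / 8.72)^1 (full precision, rounded at the end) = 7.33

7.33


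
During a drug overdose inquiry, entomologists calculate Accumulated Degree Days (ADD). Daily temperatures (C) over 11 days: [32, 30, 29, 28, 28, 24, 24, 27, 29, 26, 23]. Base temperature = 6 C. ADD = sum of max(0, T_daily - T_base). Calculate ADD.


Computing ADD day by day:
Day 1: max(0, 32 - 6) = 26
Day 2: max(0, 30 - 6) = 24
Day 3: max(0, 29 - 6) = 23
Day 4: max(0, 28 - 6) = 22
Day 5: max(0, 28 - 6) = 22
Day 6: max(0, 24 - 6) = 18
Day 7: max(0, 24 - 6) = 18
Day 8: max(0, 27 - 6) = 21
Day 9: max(0, 29 - 6) = 23
Day 10: max(0, 26 - 6) = 20
Day 11: max(0, 23 - 6) = 17
Total ADD = 234

234


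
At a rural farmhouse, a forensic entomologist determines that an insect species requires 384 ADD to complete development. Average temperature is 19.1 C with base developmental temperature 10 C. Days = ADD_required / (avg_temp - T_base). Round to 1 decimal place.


Insect development time:
Effective temperature = avg_temp - T_base = 19.1 - 10 = 9.1 C
Days = ADD / effective_temp = 384 / 9.1 = 42.2 days

42.2


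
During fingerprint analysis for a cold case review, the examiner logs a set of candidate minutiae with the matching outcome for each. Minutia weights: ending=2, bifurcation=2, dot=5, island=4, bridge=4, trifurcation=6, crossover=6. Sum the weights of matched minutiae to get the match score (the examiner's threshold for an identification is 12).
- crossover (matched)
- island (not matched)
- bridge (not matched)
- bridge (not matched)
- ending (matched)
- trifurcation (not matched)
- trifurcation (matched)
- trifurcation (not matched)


Weighted minutiae match score:
  crossover: matched, +6 (running total 6)
  island: not matched, +0
  bridge: not matched, +0
  bridge: not matched, +0
  ending: matched, +2 (running total 8)
  trifurcation: not matched, +0
  trifurcation: matched, +6 (running total 14)
  trifurcation: not matched, +0
Total score = 14
Threshold = 12; verdict = identification

14


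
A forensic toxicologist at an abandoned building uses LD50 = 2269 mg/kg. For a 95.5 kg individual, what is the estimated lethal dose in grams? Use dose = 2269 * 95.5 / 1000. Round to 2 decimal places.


Lethal dose calculation:
Lethal dose = LD50 * body_weight / 1000
= 2269 * 95.5 / 1000
= 216689.5 / 1000
= 216.69 g

216.69


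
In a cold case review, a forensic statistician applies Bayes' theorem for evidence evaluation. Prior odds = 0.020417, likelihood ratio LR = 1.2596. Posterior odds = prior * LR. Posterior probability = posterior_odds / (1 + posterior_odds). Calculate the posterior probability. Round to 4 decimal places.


Bayesian evidence evaluation:
Posterior odds = prior_odds * LR = 0.020417 * 1.2596 = 0.02571725
Posterior probability = posterior_odds / (1 + posterior_odds)
= 0.02571725 / (1 + 0.02571725)
= 0.02571725 / 1.02571725
= 0.0251

0.0251
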